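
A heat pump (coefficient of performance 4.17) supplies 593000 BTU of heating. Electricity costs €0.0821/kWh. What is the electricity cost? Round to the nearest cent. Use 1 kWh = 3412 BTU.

Heat delivered = 593,000 BTU / 3412 = 173.8 kWh
Electrical input = 173.8 kWh / 4.17 = 41.68 kWh
Cost = 41.68 × €0.0821/kWh = €3.42

€3.42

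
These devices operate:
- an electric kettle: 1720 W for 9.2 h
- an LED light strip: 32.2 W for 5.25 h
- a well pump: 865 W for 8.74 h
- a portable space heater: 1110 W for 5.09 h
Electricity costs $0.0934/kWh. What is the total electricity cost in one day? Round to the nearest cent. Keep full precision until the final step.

$2.73

electric kettle: 1720 W × 9.2 h = 15,824 Wh = 15.82 kWh
LED light strip: 32.2 W × 5.25 h = 169 Wh = 0.1691 kWh
well pump: 865 W × 8.74 h = 7,560 Wh = 7.56 kWh
portable space heater: 1110 W × 5.09 h = 5,650 Wh = 5.65 kWh
Total energy = 15.82 + 0.1691 + 7.56 + 5.65 = 29.2 kWh
Cost = 29.2 kWh × $0.0934 = $2.73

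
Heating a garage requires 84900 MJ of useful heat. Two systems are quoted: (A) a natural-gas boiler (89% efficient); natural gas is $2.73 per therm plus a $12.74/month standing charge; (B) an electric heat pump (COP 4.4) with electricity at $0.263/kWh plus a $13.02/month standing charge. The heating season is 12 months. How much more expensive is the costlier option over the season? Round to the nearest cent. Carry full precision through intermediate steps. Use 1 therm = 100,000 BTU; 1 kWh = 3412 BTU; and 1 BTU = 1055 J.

$1055.34

Heat load = 84900 MJ = 84,900,000,000 J / 1055 = 80,473,934 BTU
Gas: input = 80,473,934 / 0.890 = 90,420,150 BTU = 904.2 therm → 904.2 × $2.73 = $2,468.47; + 12 × $12.74 standing = $2,621.35
Heat pump: 80,473,934 BTU / 3412 = 23,590 kWh heat; / 4.4 = 5,360 kWh in → × $0.263 = $1,409.77; + 12 × $13.02 standing = $1,566.01
Difference = |$2,621.35 − $1,566.01| = $1,055.34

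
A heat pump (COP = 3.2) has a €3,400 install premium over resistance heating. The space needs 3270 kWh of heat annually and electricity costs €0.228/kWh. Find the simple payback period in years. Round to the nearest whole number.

Resistance: 3270 kWh × €0.228 = €745.56/yr
Heat pump: 3270 / 3.2 = 1022 kWh in → × €0.228 = €232.99/yr
Annual savings = €512.57
Payback = €3,400 / €512.57 = 6.63 years

7 years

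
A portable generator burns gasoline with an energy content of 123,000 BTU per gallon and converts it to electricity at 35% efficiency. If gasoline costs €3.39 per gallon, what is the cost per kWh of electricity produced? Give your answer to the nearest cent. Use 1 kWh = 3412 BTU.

€0.27

Electrical output per gallon = 123,000 BTU × 0.35 / 3412 BTU/kWh = 12.62 kWh
Cost per kWh = €3.39 / 12.62 kWh = €0.269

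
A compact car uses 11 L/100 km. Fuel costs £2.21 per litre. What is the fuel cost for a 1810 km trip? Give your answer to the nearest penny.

Fuel = 11 L/100 km × 1810 km / 100 = 199.1 L
Cost = 199.1 L × £2.21/L = £440.01

£440.01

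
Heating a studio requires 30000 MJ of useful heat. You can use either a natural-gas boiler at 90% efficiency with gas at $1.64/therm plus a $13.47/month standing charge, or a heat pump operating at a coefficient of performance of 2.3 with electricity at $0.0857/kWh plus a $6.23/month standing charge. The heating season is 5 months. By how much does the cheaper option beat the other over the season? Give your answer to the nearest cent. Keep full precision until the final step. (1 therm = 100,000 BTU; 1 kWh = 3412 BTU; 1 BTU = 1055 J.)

Heat load = 30000 MJ = 30,000,000,000 J / 1055 = 28,436,019 BTU
Gas: input = 28,436,019 / 0.90 = 31,595,577 BTU = 316 therm → 316 × $1.64 = $518.17; + 5 × $13.47 standing = $585.52
Heat pump: 28,436,019 BTU / 3412 = 8,334 kWh heat; / 2.3 = 3,624 kWh in → × $0.0857 = $310.54; + 5 × $6.23 standing = $341.69
Difference = |$585.52 − $341.69| = $243.83

$243.83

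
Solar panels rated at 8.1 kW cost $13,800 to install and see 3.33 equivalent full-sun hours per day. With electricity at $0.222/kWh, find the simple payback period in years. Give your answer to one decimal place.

6.3 years

Daily generation = 8.1 kW × 3.33 h = 26.97 kWh
Annual generation = 26.97 × 365 = 9845.1 kWh
Annual savings = 9845.1 × $0.222 = $2,185.62
Payback = $13,800 / $2,185.62 = 6.31 years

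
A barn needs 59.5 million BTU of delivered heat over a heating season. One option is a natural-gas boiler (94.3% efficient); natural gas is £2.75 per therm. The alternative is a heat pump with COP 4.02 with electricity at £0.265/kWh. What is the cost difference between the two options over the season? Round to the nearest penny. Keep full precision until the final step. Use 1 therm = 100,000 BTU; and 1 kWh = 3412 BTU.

£585.60

Heat load = 59.5 × 10⁶ BTU = 59,500,000 BTU
Gas: input = 59,500,000 / 0.943 = 63,096,501 BTU = 631 therm → 631 × £2.75 = £1,735.15
Heat pump: 59,500,000 BTU / 3412 = 17,440 kWh heat; / 4.02 = 4,338 kWh in → × £0.265 = £1,149.55
Difference = |£1,735.15 − £1,149.55| = £585.60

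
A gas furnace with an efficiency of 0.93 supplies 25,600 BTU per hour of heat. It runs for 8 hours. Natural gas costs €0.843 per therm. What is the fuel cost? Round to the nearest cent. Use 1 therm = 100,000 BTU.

Heat delivered = 25,600 BTU/h × 8 h = 204,800 BTU
Gas input = 204,800 / 0.93 = 220,215 BTU
= 220,215 / 100,000 = 2.202 therm
Cost = 2.202 × €0.843/therm = €1.86

€1.86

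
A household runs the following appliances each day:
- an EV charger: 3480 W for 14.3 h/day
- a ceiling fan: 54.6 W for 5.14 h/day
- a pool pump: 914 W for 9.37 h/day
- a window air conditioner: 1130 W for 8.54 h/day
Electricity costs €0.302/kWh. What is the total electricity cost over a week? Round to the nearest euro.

EV charger: 3480 W × 14.3 h × 7 d = 348,348 Wh = 348.3 kWh
ceiling fan: 54.6 W × 5.14 h × 7 d = 1,965 Wh = 1.965 kWh
pool pump: 914 W × 9.37 h × 7 d = 59,949 Wh = 59.95 kWh
window air conditioner: 1130 W × 8.54 h × 7 d = 67,551 Wh = 67.55 kWh
Total energy = 348.3 + 1.965 + 59.95 + 67.55 = 477.8 kWh
Cost = 477.8 kWh × €0.302 = €144.30 ≈ €144

€144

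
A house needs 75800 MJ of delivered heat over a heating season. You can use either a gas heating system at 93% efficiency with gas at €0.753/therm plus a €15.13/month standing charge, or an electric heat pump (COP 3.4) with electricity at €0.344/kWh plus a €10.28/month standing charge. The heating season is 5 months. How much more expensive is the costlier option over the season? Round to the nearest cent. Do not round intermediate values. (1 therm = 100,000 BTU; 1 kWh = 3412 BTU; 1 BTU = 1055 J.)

Heat load = 75800 MJ = 75,800,000,000 J / 1055 = 71,848,341 BTU
Gas: input = 71,848,341 / 0.93 = 77,256,281 BTU = 772.6 therm → 772.6 × €0.753 = €581.74; + 5 × €15.13 standing = €657.39
Heat pump: 71,848,341 BTU / 3412 = 21,060 kWh heat; / 3.4 = 6,193 kWh in → × €0.344 = €2,130.53; + 5 × €10.28 standing = €2,181.93
Difference = |€657.39 − €2,181.93| = €1,524.54

€1524.54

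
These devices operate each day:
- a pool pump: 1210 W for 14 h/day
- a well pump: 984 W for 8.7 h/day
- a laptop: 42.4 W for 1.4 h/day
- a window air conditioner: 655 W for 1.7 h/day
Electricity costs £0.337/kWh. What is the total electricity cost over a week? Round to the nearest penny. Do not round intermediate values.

pool pump: 1210 W × 14 h × 7 d = 118,580 Wh = 118.6 kWh
well pump: 984 W × 8.7 h × 7 d = 59,926 Wh = 59.93 kWh
laptop: 42.4 W × 1.4 h × 7 d = 416 Wh = 0.4155 kWh
window air conditioner: 655 W × 1.7 h × 7 d = 7,794 Wh = 7.795 kWh
Total energy = 118.6 + 59.93 + 0.4155 + 7.795 = 186.7 kWh
Cost = 186.7 kWh × £0.337 = £62.92

£62.92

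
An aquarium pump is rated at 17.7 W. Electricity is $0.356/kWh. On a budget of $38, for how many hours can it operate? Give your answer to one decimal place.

Energy budget = $38 / $0.356 per kWh = 106.7 kWh = 106,742 Wh
Runtime = 106,742 Wh / 17.7 W = 6,031 h

6030.6 h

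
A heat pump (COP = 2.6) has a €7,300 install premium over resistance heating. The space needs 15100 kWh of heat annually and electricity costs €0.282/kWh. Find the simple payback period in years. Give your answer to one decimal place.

Resistance: 15100 kWh × €0.282 = €4,258.20/yr
Heat pump: 15100 / 2.6 = 5808 kWh in → × €0.282 = €1,637.77/yr
Annual savings = €2,620.43
Payback = €7,300 / €2,620.43 = 2.79 years

2.8 years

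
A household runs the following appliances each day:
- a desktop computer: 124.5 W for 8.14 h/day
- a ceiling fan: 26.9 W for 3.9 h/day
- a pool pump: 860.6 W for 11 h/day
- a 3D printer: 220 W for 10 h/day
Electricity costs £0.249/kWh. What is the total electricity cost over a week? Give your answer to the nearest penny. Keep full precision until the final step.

£22.28

desktop computer: 124.5 W × 8.14 h × 7 d = 7,094 Wh = 7.094 kWh
ceiling fan: 26.9 W × 3.9 h × 7 d = 734 Wh = 0.7344 kWh
pool pump: 860.6 W × 11 h × 7 d = 66,266 Wh = 66.27 kWh
3D printer: 220 W × 10 h × 7 d = 15,400 Wh = 15.4 kWh
Total energy = 7.094 + 0.7344 + 66.27 + 15.4 = 89.49 kWh
Cost = 89.49 kWh × £0.249 = £22.28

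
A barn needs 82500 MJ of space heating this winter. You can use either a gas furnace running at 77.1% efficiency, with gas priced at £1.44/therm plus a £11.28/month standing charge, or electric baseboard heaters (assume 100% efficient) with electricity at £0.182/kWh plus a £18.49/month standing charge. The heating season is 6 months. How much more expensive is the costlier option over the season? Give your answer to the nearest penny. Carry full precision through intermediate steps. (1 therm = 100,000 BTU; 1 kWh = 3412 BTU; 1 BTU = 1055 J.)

£2753.96

Heat load = 82500 MJ = 82,500,000,000 J / 1055 = 78,199,052 BTU
Gas: input = 78,199,052 / 0.771 = 101,425,489 BTU = 1,014 therm → 1,014 × £1.44 = £1,460.53; + 6 × £11.28 standing = £1,528.21
Electric: 78,199,052 BTU / 3412 = 22,920 kWh → × £0.182 = £4,171.23; + 6 × £18.49 standing = £4,282.17
Difference = |£1,528.21 − £4,282.17| = £2,753.96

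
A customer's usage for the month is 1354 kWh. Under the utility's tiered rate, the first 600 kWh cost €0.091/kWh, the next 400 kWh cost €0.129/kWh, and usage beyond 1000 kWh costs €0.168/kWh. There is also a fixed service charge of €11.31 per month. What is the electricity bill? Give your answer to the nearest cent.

First 600 kWh × €0.091 = €54.60
Next 400 kWh × €0.129 = €51.60
Remaining 354 kWh × €0.168 = €59.47
Energy charge = €165.67; + service €11.31 = €176.98

€176.98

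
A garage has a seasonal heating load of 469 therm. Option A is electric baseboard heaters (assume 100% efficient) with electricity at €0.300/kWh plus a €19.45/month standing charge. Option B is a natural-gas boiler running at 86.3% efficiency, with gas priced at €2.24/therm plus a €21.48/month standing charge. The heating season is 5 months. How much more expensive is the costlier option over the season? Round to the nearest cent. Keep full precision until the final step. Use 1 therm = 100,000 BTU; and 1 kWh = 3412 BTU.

Heat load = 469 therm × 100,000 = 46,900,000 BTU
Gas: input = 46,900,000 / 0.863 = 54,345,307 BTU = 543.5 therm → 543.5 × €2.24 = €1,217.33; + 5 × €21.48 standing = €1,324.73
Electric: 46,900,000 BTU / 3412 = 13,750 kWh → × €0.300 = €4,123.68; + 5 × €19.45 standing = €4,220.93
Difference = |€1,324.73 − €4,220.93| = €2,896.20

€2896.20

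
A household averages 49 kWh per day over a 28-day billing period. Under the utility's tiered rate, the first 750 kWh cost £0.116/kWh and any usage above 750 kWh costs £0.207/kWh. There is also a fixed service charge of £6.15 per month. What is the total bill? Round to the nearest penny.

Usage = 49 kWh/day × 28 days = 1372 kWh
First 750 kWh × £0.116 = £87.00
Remaining 622 kWh × £0.207 = £128.75
Energy charge = £215.75; + service £6.15 = £221.90

£221.90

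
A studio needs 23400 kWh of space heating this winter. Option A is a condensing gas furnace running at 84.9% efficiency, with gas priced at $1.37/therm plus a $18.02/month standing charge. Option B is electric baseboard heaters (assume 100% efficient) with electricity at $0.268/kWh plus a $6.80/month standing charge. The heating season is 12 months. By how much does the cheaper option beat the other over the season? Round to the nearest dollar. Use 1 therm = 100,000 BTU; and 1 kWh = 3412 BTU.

Heat load = 23400 kWh × 3412 = 79,840,800 BTU
Gas: input = 79,840,800 / 0.849 = 94,040,989 BTU = 940.4 therm → 940.4 × $1.37 = $1,288.36; + 12 × $18.02 standing = $1,504.60
Electric: 79,840,800 BTU / 3412 = 23,400 kWh → × $0.268 = $6,271.20; + 12 × $6.80 standing = $6,352.80
Difference = |$1,504.60 − $6,352.80| = $4,848.20 ≈ $4848

$4848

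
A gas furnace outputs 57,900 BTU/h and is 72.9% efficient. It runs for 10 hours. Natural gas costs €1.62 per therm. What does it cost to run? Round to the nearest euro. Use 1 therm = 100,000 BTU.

€13

Heat delivered = 57,900 BTU/h × 10 h = 579,000 BTU
Gas input = 579,000 / 0.729 = 794,239 BTU
= 794,239 / 100,000 = 7.942 therm
Cost = 7.942 × €1.62/therm = €12.87 ≈ €13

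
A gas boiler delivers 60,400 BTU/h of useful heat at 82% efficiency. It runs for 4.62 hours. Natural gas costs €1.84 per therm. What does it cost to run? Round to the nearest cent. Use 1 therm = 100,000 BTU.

€6.26

Heat delivered = 60,400 BTU/h × 4.62 h = 279,048 BTU
Gas input = 279,048 / 0.82 = 340,302 BTU
= 340,302 / 100,000 = 3.403 therm
Cost = 3.403 × €1.84/therm = €6.26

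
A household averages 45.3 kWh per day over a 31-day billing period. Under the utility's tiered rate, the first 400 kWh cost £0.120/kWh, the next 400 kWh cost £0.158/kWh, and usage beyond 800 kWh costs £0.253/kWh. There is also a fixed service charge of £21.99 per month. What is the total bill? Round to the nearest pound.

£286

Usage = 45.3 kWh/day × 31 days = 1404.3 kWh
First 400 kWh × £0.120 = £48.00
Next 400 kWh × £0.158 = £63.20
Remaining 604.3 kWh × £0.253 = £152.89
Energy charge = £264.09; + service £21.99 = £286.08 ≈ £286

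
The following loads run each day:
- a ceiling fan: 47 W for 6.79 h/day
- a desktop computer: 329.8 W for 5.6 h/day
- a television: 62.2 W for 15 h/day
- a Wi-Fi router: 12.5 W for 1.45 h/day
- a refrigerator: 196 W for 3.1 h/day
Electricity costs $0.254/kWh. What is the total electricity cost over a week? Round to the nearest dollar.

$7

ceiling fan: 47 W × 6.79 h × 7 d = 2,234 Wh = 2.234 kWh
desktop computer: 329.8 W × 5.6 h × 7 d = 12,928 Wh = 12.93 kWh
television: 62.2 W × 15 h × 7 d = 6,531 Wh = 6.531 kWh
Wi-Fi router: 12.5 W × 1.45 h × 7 d = 127 Wh = 0.1269 kWh
refrigerator: 196 W × 3.1 h × 7 d = 4,253 Wh = 4.253 kWh
Total energy = 2.234 + 12.93 + 6.531 + 0.1269 + 4.253 = 26.07 kWh
Cost = 26.07 kWh × $0.254 = $6.62 ≈ $7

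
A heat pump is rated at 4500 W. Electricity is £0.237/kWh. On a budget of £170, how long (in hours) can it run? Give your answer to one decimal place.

159.4 h

Energy budget = £170 / £0.237 per kWh = 717.3 kWh = 717,300 Wh
Runtime = 717,300 Wh / 4500 W = 159.4 h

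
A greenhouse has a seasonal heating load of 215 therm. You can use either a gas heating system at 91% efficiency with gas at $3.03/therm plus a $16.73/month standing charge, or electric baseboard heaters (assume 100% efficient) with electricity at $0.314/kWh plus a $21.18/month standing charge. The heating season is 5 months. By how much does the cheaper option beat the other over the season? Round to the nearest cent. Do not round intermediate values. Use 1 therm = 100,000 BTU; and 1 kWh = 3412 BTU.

$1284.98

Heat load = 215 therm × 100,000 = 21,500,000 BTU
Gas: input = 21,500,000 / 0.91 = 23,626,374 BTU = 236.3 therm → 236.3 × $3.03 = $715.88; + 5 × $16.73 standing = $799.53
Electric: 21,500,000 BTU / 3412 = 6,301 kWh → × $0.314 = $1,978.60; + 5 × $21.18 standing = $2,084.50
Difference = |$799.53 − $2,084.50| = $1,284.98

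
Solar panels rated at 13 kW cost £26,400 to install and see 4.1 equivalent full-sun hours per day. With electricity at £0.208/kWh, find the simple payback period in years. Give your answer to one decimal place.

6.5 years

Daily generation = 13 kW × 4.1 h = 53.3 kWh
Annual generation = 53.3 × 365 = 19454 kWh
Annual savings = 19454 × £0.208 = £4,046.54
Payback = £26,400 / £4,046.54 = 6.52 years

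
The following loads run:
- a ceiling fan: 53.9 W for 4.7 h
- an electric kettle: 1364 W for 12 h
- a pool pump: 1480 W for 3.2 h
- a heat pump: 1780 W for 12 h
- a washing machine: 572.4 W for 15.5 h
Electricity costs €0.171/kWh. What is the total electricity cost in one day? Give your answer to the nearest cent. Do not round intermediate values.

ceiling fan: 53.9 W × 4.7 h = 253 Wh = 0.2533 kWh
electric kettle: 1364 W × 12 h = 16,368 Wh = 16.37 kWh
pool pump: 1480 W × 3.2 h = 4,736 Wh = 4.736 kWh
heat pump: 1780 W × 12 h = 21,360 Wh = 21.36 kWh
washing machine: 572.4 W × 15.5 h = 8,872 Wh = 8.872 kWh
Total energy = 0.2533 + 16.37 + 4.736 + 21.36 + 8.872 = 51.59 kWh
Cost = 51.59 kWh × €0.171 = €8.82

€8.82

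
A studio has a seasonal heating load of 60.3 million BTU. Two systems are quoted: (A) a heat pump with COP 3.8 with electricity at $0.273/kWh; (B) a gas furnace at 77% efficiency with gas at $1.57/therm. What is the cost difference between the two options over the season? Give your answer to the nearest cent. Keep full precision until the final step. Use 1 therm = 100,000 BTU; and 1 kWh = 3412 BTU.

Heat load = 60.3 × 10⁶ BTU = 60,300,000 BTU
Gas: input = 60,300,000 / 0.77 = 78,311,688 BTU = 783.1 therm → 783.1 × $1.57 = $1,229.49
Heat pump: 60,300,000 BTU / 3412 = 17,670 kWh heat; / 3.8 = 4,651 kWh in → × $0.273 = $1,269.66
Difference = |$1,229.49 − $1,269.66| = $40.17

$40.17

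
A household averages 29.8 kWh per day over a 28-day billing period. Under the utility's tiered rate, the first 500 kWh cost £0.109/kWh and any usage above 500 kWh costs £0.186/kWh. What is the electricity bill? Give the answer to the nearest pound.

£117

Usage = 29.8 kWh/day × 28 days = 834.4 kWh
First 500 kWh × £0.109 = £54.50
Remaining 334.4 kWh × £0.186 = £62.20
Total = £116.70 ≈ £117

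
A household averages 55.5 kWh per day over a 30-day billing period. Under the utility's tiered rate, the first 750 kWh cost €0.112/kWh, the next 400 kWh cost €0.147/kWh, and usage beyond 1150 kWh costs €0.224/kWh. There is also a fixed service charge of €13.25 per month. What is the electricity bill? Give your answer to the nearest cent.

Usage = 55.5 kWh/day × 30 days = 1665 kWh
First 750 kWh × €0.112 = €84.00
Next 400 kWh × €0.147 = €58.80
Remaining 515 kWh × €0.224 = €115.36
Energy charge = €258.16; + service €13.25 = €271.41

€271.41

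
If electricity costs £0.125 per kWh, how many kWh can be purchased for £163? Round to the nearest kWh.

£163 / £0.125 per kWh = 1,304 kWh

1304 kWh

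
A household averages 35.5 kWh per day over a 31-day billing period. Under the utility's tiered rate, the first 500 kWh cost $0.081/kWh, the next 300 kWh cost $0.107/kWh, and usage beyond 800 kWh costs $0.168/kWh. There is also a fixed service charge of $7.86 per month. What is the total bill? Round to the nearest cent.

Usage = 35.5 kWh/day × 31 days = 1100.5 kWh
First 500 kWh × $0.081 = $40.50
Next 300 kWh × $0.107 = $32.10
Remaining 300.5 kWh × $0.168 = $50.48
Energy charge = $123.08; + service $7.86 = $130.94

$130.94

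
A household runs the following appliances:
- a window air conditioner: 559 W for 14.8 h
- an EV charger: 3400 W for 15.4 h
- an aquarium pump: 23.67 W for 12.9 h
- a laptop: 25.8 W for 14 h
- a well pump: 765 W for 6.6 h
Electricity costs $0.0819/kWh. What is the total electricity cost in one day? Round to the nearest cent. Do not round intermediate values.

window air conditioner: 559 W × 14.8 h = 8,273 Wh = 8.273 kWh
EV charger: 3400 W × 15.4 h = 52,360 Wh = 52.36 kWh
aquarium pump: 23.67 W × 12.9 h = 305 Wh = 0.3053 kWh
laptop: 25.8 W × 14 h = 361 Wh = 0.3612 kWh
well pump: 765 W × 6.6 h = 5,049 Wh = 5.049 kWh
Total energy = 8.273 + 52.36 + 0.3053 + 0.3612 + 5.049 = 66.35 kWh
Cost = 66.35 kWh × $0.0819 = $5.43

$5.43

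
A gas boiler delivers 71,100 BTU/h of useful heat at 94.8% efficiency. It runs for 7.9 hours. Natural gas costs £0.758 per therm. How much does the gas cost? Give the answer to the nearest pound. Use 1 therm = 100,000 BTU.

£4

Heat delivered = 71,100 BTU/h × 7.9 h = 561,690 BTU
Gas input = 561,690 / 0.948 = 592,500 BTU
= 592,500 / 100,000 = 5.925 therm
Cost = 5.925 × £0.758/therm = £4.49 ≈ £4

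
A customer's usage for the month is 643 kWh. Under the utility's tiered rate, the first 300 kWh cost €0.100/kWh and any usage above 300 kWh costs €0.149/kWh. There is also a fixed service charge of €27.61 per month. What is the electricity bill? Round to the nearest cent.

€108.72

First 300 kWh × €0.100 = €30.00
Remaining 343 kWh × €0.149 = €51.11
Energy charge = €81.11; + service €27.61 = €108.72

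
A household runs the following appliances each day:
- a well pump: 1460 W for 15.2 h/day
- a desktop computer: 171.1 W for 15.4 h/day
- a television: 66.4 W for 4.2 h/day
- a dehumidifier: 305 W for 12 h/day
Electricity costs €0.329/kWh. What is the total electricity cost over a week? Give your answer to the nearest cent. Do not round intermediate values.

€66.25

well pump: 1460 W × 15.2 h × 7 d = 155,344 Wh = 155.3 kWh
desktop computer: 171.1 W × 15.4 h × 7 d = 18,445 Wh = 18.44 kWh
television: 66.4 W × 4.2 h × 7 d = 1,952 Wh = 1.952 kWh
dehumidifier: 305 W × 12 h × 7 d = 25,620 Wh = 25.62 kWh
Total energy = 155.3 + 18.44 + 1.952 + 25.62 = 201.4 kWh
Cost = 201.4 kWh × €0.329 = €66.25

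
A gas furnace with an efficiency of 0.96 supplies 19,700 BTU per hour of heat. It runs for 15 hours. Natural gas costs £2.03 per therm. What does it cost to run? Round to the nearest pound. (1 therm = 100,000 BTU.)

Heat delivered = 19,700 BTU/h × 15 h = 295,500 BTU
Gas input = 295,500 / 0.96 = 307,812 BTU
= 307,812 / 100,000 = 3.078 therm
Cost = 3.078 × £2.03/therm = £6.25 ≈ £6

£6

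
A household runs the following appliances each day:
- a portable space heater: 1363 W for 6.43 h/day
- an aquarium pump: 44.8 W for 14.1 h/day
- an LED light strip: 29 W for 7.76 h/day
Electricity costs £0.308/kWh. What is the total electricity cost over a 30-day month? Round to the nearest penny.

portable space heater: 1363 W × 6.43 h × 30 d = 262,923 Wh = 262.9 kWh
aquarium pump: 44.8 W × 14.1 h × 30 d = 18,950 Wh = 18.95 kWh
LED light strip: 29 W × 7.76 h × 30 d = 6,751 Wh = 6.751 kWh
Total energy = 262.9 + 18.95 + 6.751 = 288.6 kWh
Cost = 288.6 kWh × £0.308 = £88.90

£88.90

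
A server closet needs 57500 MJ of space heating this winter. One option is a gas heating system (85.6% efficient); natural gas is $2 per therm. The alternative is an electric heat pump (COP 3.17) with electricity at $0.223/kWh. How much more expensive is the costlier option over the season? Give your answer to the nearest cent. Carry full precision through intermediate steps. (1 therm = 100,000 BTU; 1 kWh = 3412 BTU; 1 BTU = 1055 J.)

Heat load = 57500 MJ = 57,500,000,000 J / 1055 = 54,502,370 BTU
Gas: input = 54,502,370 / 0.856 = 63,670,993 BTU = 636.7 therm → 636.7 × $2 = $1,273.42
Heat pump: 54,502,370 BTU / 3412 = 15,970 kWh heat; / 3.17 = 5,039 kWh in → × $0.223 = $1,123.70
Difference = |$1,273.42 − $1,123.70| = $149.72

$149.72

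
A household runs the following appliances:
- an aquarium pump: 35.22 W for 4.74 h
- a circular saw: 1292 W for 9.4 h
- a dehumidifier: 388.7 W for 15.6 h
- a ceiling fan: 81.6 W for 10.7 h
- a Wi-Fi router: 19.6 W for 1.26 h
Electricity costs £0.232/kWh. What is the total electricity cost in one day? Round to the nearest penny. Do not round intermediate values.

£4.47

aquarium pump: 35.22 W × 4.74 h = 167 Wh = 0.1669 kWh
circular saw: 1292 W × 9.4 h = 12,145 Wh = 12.14 kWh
dehumidifier: 388.7 W × 15.6 h = 6,064 Wh = 6.064 kWh
ceiling fan: 81.6 W × 10.7 h = 873 Wh = 0.8731 kWh
Wi-Fi router: 19.6 W × 1.26 h = 25 Wh = 0.0247 kWh
Total energy = 0.1669 + 12.14 + 6.064 + 0.8731 + 0.0247 = 19.27 kWh
Cost = 19.27 kWh × £0.232 = £4.47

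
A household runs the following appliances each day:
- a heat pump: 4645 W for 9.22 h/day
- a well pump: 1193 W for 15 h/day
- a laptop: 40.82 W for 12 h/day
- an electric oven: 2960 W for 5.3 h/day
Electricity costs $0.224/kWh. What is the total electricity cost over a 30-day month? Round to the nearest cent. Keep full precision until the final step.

$516.77

heat pump: 4645 W × 9.22 h × 30 d = 1,284,807 Wh = 1,285 kWh
well pump: 1193 W × 15 h × 30 d = 536,850 Wh = 536.9 kWh
laptop: 40.82 W × 12 h × 30 d = 14,695 Wh = 14.7 kWh
electric oven: 2960 W × 5.3 h × 30 d = 470,640 Wh = 470.6 kWh
Total energy = 1,285 + 536.9 + 14.7 + 470.6 = 2,307 kWh
Cost = 2,307 kWh × $0.224 = $516.77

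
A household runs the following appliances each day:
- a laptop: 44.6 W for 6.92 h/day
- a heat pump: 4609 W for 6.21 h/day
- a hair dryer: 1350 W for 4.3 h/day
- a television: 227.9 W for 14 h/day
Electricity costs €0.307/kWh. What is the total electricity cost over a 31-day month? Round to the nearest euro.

laptop: 44.6 W × 6.92 h × 31 d = 9,568 Wh = 9.568 kWh
heat pump: 4609 W × 6.21 h × 31 d = 887,279 Wh = 887.3 kWh
hair dryer: 1350 W × 4.3 h × 31 d = 179,955 Wh = 180 kWh
television: 227.9 W × 14 h × 31 d = 98,909 Wh = 98.91 kWh
Total energy = 9.568 + 887.3 + 180 + 98.91 = 1,176 kWh
Cost = 1,176 kWh × €0.307 = €360.94 ≈ €361

€361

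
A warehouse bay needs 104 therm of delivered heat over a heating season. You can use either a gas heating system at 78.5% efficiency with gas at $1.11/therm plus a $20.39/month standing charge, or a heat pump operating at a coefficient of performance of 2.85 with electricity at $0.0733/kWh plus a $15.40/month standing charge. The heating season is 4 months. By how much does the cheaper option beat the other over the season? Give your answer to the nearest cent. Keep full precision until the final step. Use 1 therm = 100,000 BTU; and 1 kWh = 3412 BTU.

Heat load = 104 therm × 100,000 = 10,400,000 BTU
Gas: input = 10,400,000 / 0.785 = 13,248,408 BTU = 132.5 therm → 132.5 × $1.11 = $147.06; + 4 × $20.39 standing = $228.62
Heat pump: 10,400,000 BTU / 3412 = 3,048 kWh heat; / 2.85 = 1,069 kWh in → × $0.0733 = $78.39; + 4 × $15.40 standing = $139.99
Difference = |$228.62 − $139.99| = $88.62

$88.62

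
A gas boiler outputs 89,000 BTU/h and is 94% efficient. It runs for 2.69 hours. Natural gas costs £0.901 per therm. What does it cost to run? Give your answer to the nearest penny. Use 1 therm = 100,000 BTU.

£2.29

Heat delivered = 89,000 BTU/h × 2.69 h = 239,410 BTU
Gas input = 239,410 / 0.94 = 254,691 BTU
= 254,691 / 100,000 = 2.547 therm
Cost = 2.547 × £0.901/therm = £2.29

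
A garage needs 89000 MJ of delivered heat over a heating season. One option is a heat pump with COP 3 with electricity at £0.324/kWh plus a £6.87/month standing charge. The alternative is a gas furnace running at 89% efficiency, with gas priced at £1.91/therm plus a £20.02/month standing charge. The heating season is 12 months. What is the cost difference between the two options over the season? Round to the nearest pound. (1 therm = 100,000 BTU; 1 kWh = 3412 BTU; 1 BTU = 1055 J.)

£702

Heat load = 89000 MJ = 89,000,000,000 J / 1055 = 84,360,190 BTU
Gas: input = 84,360,190 / 0.89 = 94,786,730 BTU = 947.9 therm → 947.9 × £1.91 = £1,810.43; + 12 × £20.02 standing = £2,050.67
Heat pump: 84,360,190 BTU / 3412 = 24,720 kWh heat; / 3 = 8,242 kWh in → × £0.324 = £2,670.25; + 12 × £6.87 standing = £2,752.69
Difference = |£2,050.67 − £2,752.69| = £702.03 ≈ £702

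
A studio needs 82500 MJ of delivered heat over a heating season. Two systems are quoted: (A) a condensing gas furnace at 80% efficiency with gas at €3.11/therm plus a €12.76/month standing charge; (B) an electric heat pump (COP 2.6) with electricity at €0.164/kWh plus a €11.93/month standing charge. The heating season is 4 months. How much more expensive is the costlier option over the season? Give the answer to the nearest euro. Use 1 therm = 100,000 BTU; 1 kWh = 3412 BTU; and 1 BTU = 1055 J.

€1598

Heat load = 82500 MJ = 82,500,000,000 J / 1055 = 78,199,052 BTU
Gas: input = 78,199,052 / 0.80 = 97,748,815 BTU = 977.5 therm → 977.5 × €3.11 = €3,039.99; + 4 × €12.76 standing = €3,091.03
Heat pump: 78,199,052 BTU / 3412 = 22,920 kWh heat; / 2.6 = 8,815 kWh in → × €0.164 = €1,445.65; + 4 × €11.93 standing = €1,493.37
Difference = |€3,091.03 − €1,493.37| = €1,597.66 ≈ €1598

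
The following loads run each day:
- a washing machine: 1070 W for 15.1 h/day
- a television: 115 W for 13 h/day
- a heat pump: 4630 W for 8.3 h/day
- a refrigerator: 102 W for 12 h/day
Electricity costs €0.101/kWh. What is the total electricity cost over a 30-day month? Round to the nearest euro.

€174

washing machine: 1070 W × 15.1 h × 30 d = 484,710 Wh = 484.7 kWh
television: 115 W × 13 h × 30 d = 44,850 Wh = 44.85 kWh
heat pump: 4630 W × 8.3 h × 30 d = 1,152,870 Wh = 1,153 kWh
refrigerator: 102 W × 12 h × 30 d = 36,720 Wh = 36.72 kWh
Total energy = 484.7 + 44.85 + 1,153 + 36.72 = 1,719 kWh
Cost = 1,719 kWh × €0.101 = €173.63 ≈ €174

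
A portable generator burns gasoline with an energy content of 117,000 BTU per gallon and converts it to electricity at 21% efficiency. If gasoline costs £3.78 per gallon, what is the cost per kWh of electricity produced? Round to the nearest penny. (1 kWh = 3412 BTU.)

Electrical output per gallon = 117,000 BTU × 0.21 / 3412 BTU/kWh = 7.201 kWh
Cost per kWh = £3.78 / 7.201 kWh = £0.525

£0.52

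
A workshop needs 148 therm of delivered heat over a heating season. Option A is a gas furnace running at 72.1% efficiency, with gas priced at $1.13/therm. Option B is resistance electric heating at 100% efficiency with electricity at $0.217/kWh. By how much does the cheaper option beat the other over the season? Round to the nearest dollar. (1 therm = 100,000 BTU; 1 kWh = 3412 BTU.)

$709

Heat load = 148 therm × 100,000 = 14,800,000 BTU
Gas: input = 14,800,000 / 0.721 = 20,527,046 BTU = 205.3 therm → 205.3 × $1.13 = $231.96
Electric: 14,800,000 BTU / 3412 = 4,338 kWh → × $0.217 = $941.27
Difference = |$231.96 − $941.27| = $709.31 ≈ $709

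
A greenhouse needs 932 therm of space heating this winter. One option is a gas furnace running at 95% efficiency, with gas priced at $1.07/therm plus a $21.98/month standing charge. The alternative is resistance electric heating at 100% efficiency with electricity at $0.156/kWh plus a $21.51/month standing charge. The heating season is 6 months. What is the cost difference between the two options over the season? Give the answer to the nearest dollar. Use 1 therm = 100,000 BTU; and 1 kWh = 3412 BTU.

Heat load = 932 therm × 100,000 = 93,200,000 BTU
Gas: input = 93,200,000 / 0.95 = 98,105,263 BTU = 981.1 therm → 981.1 × $1.07 = $1,049.73; + 6 × $21.98 standing = $1,181.61
Electric: 93,200,000 BTU / 3412 = 27,320 kWh → × $0.156 = $4,261.20; + 6 × $21.51 standing = $4,390.26
Difference = |$1,181.61 − $4,390.26| = $3,208.65 ≈ $3209

$3209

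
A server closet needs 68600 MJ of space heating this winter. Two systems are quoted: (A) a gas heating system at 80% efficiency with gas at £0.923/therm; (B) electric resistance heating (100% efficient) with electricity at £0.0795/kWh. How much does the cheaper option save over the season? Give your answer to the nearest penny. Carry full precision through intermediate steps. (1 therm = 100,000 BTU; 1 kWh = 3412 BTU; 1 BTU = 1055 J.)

Heat load = 68600 MJ = 68,600,000,000 J / 1055 = 65,023,697 BTU
Gas: input = 65,023,697 / 0.80 = 81,279,621 BTU = 812.8 therm → 812.8 × £0.923 = £750.21
Electric: 65,023,697 BTU / 3412 = 19,060 kWh → × £0.0795 = £1,515.06
Difference = |£750.21 − £1,515.06| = £764.85

£764.85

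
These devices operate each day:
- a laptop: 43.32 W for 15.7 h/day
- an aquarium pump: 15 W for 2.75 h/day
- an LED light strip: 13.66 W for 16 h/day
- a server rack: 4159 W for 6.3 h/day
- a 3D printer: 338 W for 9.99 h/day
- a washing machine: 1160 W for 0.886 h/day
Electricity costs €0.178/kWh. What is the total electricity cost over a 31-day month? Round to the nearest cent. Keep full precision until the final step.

€174.07

laptop: 43.32 W × 15.7 h × 31 d = 21,084 Wh = 21.08 kWh
aquarium pump: 15 W × 2.75 h × 31 d = 1,279 Wh = 1.279 kWh
LED light strip: 13.66 W × 16 h × 31 d = 6,775 Wh = 6.775 kWh
server rack: 4159 W × 6.3 h × 31 d = 812,253 Wh = 812.3 kWh
3D printer: 338 W × 9.99 h × 31 d = 104,675 Wh = 104.7 kWh
washing machine: 1160 W × 0.886 h × 31 d = 31,861 Wh = 31.86 kWh
Total energy = 21.08 + 1.279 + 6.775 + 812.3 + 104.7 + 31.86 = 977.9 kWh
Cost = 977.9 kWh × €0.178 = €174.07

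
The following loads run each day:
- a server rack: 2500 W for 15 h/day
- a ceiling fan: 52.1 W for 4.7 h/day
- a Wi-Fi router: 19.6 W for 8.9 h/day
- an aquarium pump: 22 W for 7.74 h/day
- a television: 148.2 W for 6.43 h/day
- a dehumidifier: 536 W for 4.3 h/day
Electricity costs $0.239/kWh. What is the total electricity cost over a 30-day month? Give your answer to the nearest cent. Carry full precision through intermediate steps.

$296.46

server rack: 2500 W × 15 h × 30 d = 1,125,000 Wh = 1,125 kWh
ceiling fan: 52.1 W × 4.7 h × 30 d = 7,346 Wh = 7.346 kWh
Wi-Fi router: 19.6 W × 8.9 h × 30 d = 5,233 Wh = 5.233 kWh
aquarium pump: 22 W × 7.74 h × 30 d = 5,108 Wh = 5.108 kWh
television: 148.2 W × 6.43 h × 30 d = 28,588 Wh = 28.59 kWh
dehumidifier: 536 W × 4.3 h × 30 d = 69,144 Wh = 69.14 kWh
Total energy = 1,125 + 7.346 + 5.233 + 5.108 + 28.59 + 69.14 = 1,240 kWh
Cost = 1,240 kWh × $0.239 = $296.46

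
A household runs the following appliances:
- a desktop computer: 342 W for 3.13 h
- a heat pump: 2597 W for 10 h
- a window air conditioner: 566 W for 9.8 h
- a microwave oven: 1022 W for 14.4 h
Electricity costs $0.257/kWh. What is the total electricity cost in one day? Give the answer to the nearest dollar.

$12

desktop computer: 342 W × 3.13 h = 1,070 Wh = 1.07 kWh
heat pump: 2597 W × 10 h = 25,970 Wh = 25.97 kWh
window air conditioner: 566 W × 9.8 h = 5,547 Wh = 5.547 kWh
microwave oven: 1022 W × 14.4 h = 14,717 Wh = 14.72 kWh
Total energy = 1.07 + 25.97 + 5.547 + 14.72 = 47.3 kWh
Cost = 47.3 kWh × $0.257 = $12.16 ≈ $12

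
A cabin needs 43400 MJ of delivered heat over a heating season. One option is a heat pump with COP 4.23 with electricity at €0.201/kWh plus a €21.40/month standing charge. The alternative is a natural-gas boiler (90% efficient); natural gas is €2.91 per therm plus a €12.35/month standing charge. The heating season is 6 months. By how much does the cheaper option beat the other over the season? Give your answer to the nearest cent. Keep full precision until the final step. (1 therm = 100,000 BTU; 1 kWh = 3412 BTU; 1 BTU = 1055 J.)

€702.90

Heat load = 43400 MJ = 43,400,000,000 J / 1055 = 41,137,441 BTU
Gas: input = 41,137,441 / 0.90 = 45,708,268 BTU = 457.1 therm → 457.1 × €2.91 = €1,330.11; + 6 × €12.35 standing = €1,404.21
Heat pump: 41,137,441 BTU / 3412 = 12,060 kWh heat; / 4.23 = 2,850 kWh in → × €0.201 = €572.91; + 6 × €21.40 standing = €701.31
Difference = |€1,404.21 − €701.31| = €702.90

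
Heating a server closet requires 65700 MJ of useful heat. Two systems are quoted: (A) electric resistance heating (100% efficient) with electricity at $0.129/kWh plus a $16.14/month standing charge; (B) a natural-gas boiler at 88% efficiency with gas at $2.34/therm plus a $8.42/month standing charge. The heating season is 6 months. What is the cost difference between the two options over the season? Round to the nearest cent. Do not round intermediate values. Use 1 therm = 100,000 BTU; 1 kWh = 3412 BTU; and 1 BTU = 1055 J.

$744.85

Heat load = 65700 MJ = 65,700,000,000 J / 1055 = 62,274,882 BTU
Gas: input = 62,274,882 / 0.88 = 70,766,911 BTU = 707.7 therm → 707.7 × $2.34 = $1,655.95; + 6 × $8.42 standing = $1,706.47
Electric: 62,274,882 BTU / 3412 = 18,250 kWh → × $0.129 = $2,354.47; + 6 × $16.14 standing = $2,451.31
Difference = |$1,706.47 − $2,451.31| = $744.85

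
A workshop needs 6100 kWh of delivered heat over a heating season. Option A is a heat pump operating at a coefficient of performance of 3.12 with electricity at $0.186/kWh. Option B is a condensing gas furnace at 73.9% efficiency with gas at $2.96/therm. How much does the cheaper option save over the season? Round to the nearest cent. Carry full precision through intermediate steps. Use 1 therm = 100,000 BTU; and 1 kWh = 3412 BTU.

Heat load = 6100 kWh × 3412 = 20,813,200 BTU
Gas: input = 20,813,200 / 0.739 = 28,164,005 BTU = 281.6 therm → 281.6 × $2.96 = $833.65
Heat pump: 20,813,200 BTU / 3412 = 6,100 kWh heat; / 3.12 = 1,955 kWh in → × $0.186 = $363.65
Difference = |$833.65 − $363.65| = $470.00

$470.00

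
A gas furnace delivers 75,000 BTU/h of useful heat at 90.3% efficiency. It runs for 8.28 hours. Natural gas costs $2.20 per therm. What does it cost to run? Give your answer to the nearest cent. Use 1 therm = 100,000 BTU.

$15.13

Heat delivered = 75,000 BTU/h × 8.28 h = 621,000 BTU
Gas input = 621,000 / 0.903 = 687,708 BTU
= 687,708 / 100,000 = 6.877 therm
Cost = 6.877 × $2.20/therm = $15.13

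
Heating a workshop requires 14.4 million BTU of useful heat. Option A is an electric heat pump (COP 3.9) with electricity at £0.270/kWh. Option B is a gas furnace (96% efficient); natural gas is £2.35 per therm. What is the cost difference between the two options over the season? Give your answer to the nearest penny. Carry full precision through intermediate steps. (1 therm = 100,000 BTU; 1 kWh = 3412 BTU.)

Heat load = 14.4 × 10⁶ BTU = 14,400,000 BTU
Gas: input = 14,400,000 / 0.96 = 15,000,000 BTU = 150 therm → 150 × £2.35 = £352.50
Heat pump: 14,400,000 BTU / 3412 = 4,220 kWh heat; / 3.9 = 1,082 kWh in → × £0.270 = £292.18
Difference = |£352.50 − £292.18| = £60.32

£60.32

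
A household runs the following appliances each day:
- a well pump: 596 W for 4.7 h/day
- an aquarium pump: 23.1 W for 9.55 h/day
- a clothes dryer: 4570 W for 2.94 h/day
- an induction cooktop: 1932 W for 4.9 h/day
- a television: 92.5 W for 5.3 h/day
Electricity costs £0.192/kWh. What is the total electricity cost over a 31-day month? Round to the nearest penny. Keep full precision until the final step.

well pump: 596 W × 4.7 h × 31 d = 86,837 Wh = 86.84 kWh
aquarium pump: 23.1 W × 9.55 h × 31 d = 6,839 Wh = 6.839 kWh
clothes dryer: 4570 W × 2.94 h × 31 d = 416,510 Wh = 416.5 kWh
induction cooktop: 1932 W × 4.9 h × 31 d = 293,471 Wh = 293.5 kWh
television: 92.5 W × 5.3 h × 31 d = 15,198 Wh = 15.2 kWh
Total energy = 86.84 + 6.839 + 416.5 + 293.5 + 15.2 = 818.9 kWh
Cost = 818.9 kWh × £0.192 = £157.22

£157.22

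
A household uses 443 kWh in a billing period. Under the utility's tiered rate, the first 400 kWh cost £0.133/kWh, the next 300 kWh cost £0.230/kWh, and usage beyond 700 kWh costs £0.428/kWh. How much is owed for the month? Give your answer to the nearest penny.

£63.09

First 400 kWh × £0.133 = £53.20
Next 43 kWh × £0.230 = £9.89
Remaining tier: 0 kWh (not reached)
Total = £63.09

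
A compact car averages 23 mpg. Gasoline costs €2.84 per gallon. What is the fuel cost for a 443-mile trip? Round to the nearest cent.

€54.70

Fuel = 443 mi / 23 mpg = 19.26 gal
Cost = 19.26 gal × €2.84/gal = €54.70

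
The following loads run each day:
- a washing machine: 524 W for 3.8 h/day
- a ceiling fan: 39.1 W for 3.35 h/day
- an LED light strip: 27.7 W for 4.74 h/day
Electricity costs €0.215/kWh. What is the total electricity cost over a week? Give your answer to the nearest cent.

€3.39

washing machine: 524 W × 3.8 h × 7 d = 13,938 Wh = 13.94 kWh
ceiling fan: 39.1 W × 3.35 h × 7 d = 917 Wh = 0.9169 kWh
LED light strip: 27.7 W × 4.74 h × 7 d = 919 Wh = 0.9191 kWh
Total energy = 13.94 + 0.9169 + 0.9191 = 15.77 kWh
Cost = 15.77 kWh × €0.215 = €3.39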